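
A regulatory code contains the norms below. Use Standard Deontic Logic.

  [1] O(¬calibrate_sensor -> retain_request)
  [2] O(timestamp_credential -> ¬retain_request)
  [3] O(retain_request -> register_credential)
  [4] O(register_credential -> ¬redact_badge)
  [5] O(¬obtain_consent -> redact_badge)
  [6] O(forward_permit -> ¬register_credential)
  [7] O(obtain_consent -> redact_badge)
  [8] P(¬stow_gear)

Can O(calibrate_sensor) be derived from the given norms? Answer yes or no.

By case analysis on obtain_consent: premise 7 gives O(obtain_consent -> redact_badge) and premise 5 gives O(¬obtain_consent -> redact_badge), so O(redact_badge) either way.
Premise 4 is O(register_credential -> ¬redact_badge); contrapositively O(redact_badge -> ¬register_credential). Since O(redact_badge) holds, K gives O(¬register_credential).
The contrapositive of premise 3 (O(retain_request -> register_credential)) is O(¬register_credential -> ¬retain_request), and O(¬register_credential) is already established, so O(¬retain_request).
Premise 1, O(¬calibrate_sensor -> retain_request), contraposes to O(¬retain_request -> calibrate_sensor); with O(¬retain_request) we get O(calibrate_sensor).
Premises 2, 6, 8 do not contribute to this derivation.
So O(calibrate_sensor) follows.

Yes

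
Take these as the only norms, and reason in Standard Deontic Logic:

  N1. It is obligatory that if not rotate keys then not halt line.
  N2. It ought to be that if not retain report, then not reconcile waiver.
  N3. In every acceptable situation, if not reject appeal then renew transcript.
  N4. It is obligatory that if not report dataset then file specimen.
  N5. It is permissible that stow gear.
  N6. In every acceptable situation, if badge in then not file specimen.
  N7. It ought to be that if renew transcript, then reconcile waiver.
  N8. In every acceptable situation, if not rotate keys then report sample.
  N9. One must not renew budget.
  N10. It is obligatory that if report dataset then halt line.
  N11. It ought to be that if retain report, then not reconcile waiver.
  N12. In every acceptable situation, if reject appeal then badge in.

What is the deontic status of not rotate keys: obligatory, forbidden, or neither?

Premises 2 and 11 are O(¬retain_report → ¬reconcile_waiver) and O(retain_report → ¬reconcile_waiver); every ideal world satisfies ¬retain_report or retain_report, so in either case ¬reconcile_waiver holds — hence O(¬reconcile_waiver).
Premise 7, O(renew_transcript → reconcile_waiver), contraposes to O(¬reconcile_waiver → ¬renew_transcript); with O(¬reconcile_waiver) we get O(¬renew_transcript).
Premise 3 is O(¬reject_appeal → renew_transcript); contrapositively O(¬renew_transcript → reject_appeal). Since O(¬renew_transcript) holds, K gives O(reject_appeal).
From O(reject_appeal) and premise 12, O(reject_appeal → badge_in), we obtain O(badge_in).
With premise 6, O(badge_in → ¬file_specimen), the K-axiom yields O(¬file_specimen).
Premise 4, O(¬report_dataset → file_specimen), contraposes to O(¬file_specimen → report_dataset); with O(¬file_specimen) we get O(report_dataset).
From O(report_dataset) and premise 10, O(report_dataset → halt_line), we obtain O(halt_line).
The contrapositive of premise 1 (O(¬rotate_keys → ¬halt_line)) is O(halt_line → rotate_keys), and O(halt_line) is already established, so O(rotate_keys).
Premises 5, 8, 9 do not contribute to this derivation.
Thus O(rotate_keys), which is F(¬rotate_keys): ¬rotate_keys is forbidden.

Forbidden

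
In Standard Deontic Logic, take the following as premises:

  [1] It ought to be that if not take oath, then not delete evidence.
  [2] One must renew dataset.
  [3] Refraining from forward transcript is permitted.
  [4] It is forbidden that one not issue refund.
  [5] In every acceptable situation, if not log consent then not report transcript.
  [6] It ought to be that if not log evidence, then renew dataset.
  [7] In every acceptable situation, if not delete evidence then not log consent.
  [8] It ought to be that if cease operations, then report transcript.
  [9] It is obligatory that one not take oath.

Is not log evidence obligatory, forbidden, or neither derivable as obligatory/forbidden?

Premise 6 is O(¬log_evidence → renew_dataset); even if O(renew_dataset) held, inferring O(¬log_evidence) would be affirming the consequent — invalid.
No premise or chain of K-axiom applications forces O(¬log_evidence), and none forces O(log_evidence). So ¬log_evidence is neither obligatory nor forbidden under these norms.

Neither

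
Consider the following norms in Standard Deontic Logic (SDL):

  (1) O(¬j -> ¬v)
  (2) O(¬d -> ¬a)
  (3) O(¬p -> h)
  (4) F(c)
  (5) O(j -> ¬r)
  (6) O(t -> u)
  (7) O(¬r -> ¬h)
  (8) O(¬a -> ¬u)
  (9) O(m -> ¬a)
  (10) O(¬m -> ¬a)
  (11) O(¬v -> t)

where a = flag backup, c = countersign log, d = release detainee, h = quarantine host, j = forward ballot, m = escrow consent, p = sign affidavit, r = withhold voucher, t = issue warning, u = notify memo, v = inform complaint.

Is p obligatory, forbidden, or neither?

Premises 9 and 10 are O(m -> ¬a) and O(¬m -> ¬a); every ideal world satisfies m or ¬m, so in either case ¬a holds — hence O(¬a).
Applying K to premise 8 (O(¬a -> ¬u)) and O(¬a) yields O(¬u).
The contrapositive of premise 6 (O(t -> u)) is O(¬u -> ¬t), and O(¬u) is already established, so O(¬t).
Premise 11, O(¬v -> t), contraposes to O(¬t -> v); with O(¬t) we get O(v).
Premise 1 is O(¬j -> ¬v); contrapositively O(v -> j). Since O(v) holds, K gives O(j).
With premise 5, O(j -> ¬r), the K-axiom yields O(¬r).
Applying K to premise 7 (O(¬r -> ¬h)) and O(¬r) yields O(¬h).
Premise 3 is O(¬p -> h); contrapositively O(¬h -> p). Since O(¬h) holds, K gives O(p).
Premises 2, 4 do not contribute to this derivation.
Hence p is obligatory.

Obligatory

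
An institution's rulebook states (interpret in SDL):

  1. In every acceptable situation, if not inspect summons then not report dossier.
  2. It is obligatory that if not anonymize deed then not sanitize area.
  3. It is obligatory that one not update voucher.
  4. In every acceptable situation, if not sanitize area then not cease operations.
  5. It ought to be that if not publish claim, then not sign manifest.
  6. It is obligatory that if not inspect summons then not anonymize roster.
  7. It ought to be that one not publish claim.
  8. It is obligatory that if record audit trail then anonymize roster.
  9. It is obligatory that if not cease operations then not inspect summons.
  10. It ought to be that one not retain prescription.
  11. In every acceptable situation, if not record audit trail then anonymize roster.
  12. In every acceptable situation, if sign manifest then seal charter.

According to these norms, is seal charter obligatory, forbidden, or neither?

Premise 12 is O(sign_manifest → seal_charter), but O(sign_manifest) is not derivable from the premises, so it does not yield O(seal_charter).
No premise or chain of K-axiom applications forces O(seal_charter), and none forces O(¬seal_charter). So seal_charter is neither obligatory nor forbidden under these norms.

Neither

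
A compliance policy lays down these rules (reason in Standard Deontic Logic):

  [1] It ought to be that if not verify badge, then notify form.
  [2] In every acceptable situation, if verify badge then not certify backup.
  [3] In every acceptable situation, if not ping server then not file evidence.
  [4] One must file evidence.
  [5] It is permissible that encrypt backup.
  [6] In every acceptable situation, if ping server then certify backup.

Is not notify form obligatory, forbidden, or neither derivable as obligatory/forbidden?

Forbidden

Premise 4 states O(file_evidence) outright.
The contrapositive of premise 3 (O(¬ping_server → ¬file_evidence)) is O(file_evidence → ping_server), and O(file_evidence) is already established, so O(ping_server).
Premise 6 is O(ping_server → certify_backup); since O(ping_server), deontic closure gives O(certify_backup).
The contrapositive of premise 2 (O(verify_badge → ¬certify_backup)) is O(certify_backup → ¬verify_badge), and O(certify_backup) is already established, so O(¬verify_badge).
Applying K to premise 1 (O(¬verify_badge → notify_form)) and O(¬verify_badge) yields O(notify_form).
Premise 5 does not contribute to this derivation.
Thus O(notify_form), which is F(¬notify_form): ¬notify_form is forbidden.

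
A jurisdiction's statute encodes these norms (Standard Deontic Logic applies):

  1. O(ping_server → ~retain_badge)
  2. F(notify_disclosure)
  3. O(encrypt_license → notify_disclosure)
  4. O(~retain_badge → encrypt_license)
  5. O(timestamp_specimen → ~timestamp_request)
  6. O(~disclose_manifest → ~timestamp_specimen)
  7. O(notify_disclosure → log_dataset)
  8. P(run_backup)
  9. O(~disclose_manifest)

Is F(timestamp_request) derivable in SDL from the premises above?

No

Premise 5 is O(timestamp_specimen → ~timestamp_request), but O(timestamp_specimen) is not derivable from the premises, so it does not yield O(~timestamp_request).
No other premise forces O(~timestamp_request). An ideal world satisfying every premise can still have timestamp_request true, so F(timestamp_request) is not derivable.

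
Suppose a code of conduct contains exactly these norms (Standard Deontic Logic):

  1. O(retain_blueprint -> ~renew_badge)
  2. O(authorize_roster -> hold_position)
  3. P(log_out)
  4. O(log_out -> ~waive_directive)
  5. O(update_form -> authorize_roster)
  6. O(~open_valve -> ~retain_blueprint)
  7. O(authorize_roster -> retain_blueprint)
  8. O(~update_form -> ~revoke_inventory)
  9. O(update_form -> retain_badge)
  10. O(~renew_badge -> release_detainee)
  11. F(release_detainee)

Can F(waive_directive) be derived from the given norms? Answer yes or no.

No

Premise 4 is O(log_out -> ~waive_directive), but O(log_out) is not derivable from the premises (the permission P(log_out) asserts only ~O(~log_out), not O(log_out)), so it does not yield O(~waive_directive).
No other premise forces O(~waive_directive). An ideal world satisfying every premise can still have waive_directive true, so F(waive_directive) is not derivable.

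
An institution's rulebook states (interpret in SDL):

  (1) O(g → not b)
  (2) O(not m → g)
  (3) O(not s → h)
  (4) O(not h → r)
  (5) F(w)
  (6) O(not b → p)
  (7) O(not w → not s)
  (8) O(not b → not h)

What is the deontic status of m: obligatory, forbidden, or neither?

Obligatory

Premise 5, F(w), is equivalent to O(not w).
Premise 7 is O(not w → not s); since O(not w), deontic closure gives O(not s).
With premise 3, O(not s → h), the K-axiom yields O(h).
The contrapositive of premise 8 (O(not b → not h)) is O(h → b), and O(h) is already established, so O(b).
The contrapositive of premise 1 (O(g → not b)) is O(b → not g), and O(b) is already established, so O(not g).
Premise 2 is O(not m → g); contrapositively O(not g → m). Since O(not g) holds, K gives O(m).
Premises 4, 6 do not contribute to this derivation.
Hence m is obligatory.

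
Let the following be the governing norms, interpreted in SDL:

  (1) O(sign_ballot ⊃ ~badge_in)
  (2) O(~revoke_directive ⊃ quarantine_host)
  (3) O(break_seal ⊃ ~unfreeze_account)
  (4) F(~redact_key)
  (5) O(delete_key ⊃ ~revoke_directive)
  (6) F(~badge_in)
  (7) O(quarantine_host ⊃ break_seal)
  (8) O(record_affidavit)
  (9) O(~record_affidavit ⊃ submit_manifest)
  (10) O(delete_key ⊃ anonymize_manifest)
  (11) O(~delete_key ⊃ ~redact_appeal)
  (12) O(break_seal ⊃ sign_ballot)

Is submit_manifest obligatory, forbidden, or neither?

Neither

Premise 9 is O(~record_affidavit ⊃ submit_manifest), but O(~record_affidavit) is not derivable from the premises, so it does not yield O(submit_manifest).
No premise or chain of K-axiom applications forces O(submit_manifest), and none forces O(~submit_manifest). So submit_manifest is neither obligatory nor forbidden under these norms.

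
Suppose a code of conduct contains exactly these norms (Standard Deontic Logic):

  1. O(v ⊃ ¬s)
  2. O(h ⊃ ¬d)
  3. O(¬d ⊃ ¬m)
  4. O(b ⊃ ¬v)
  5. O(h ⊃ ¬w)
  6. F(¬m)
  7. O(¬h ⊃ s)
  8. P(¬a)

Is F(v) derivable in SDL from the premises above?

Yes

Premise 6, F(¬m), is equivalent to O(m).
Premise 3 is O(¬d ⊃ ¬m); contrapositively O(m ⊃ d). Since O(m) holds, K gives O(d).
Premise 2 is O(h ⊃ ¬d); contrapositively O(d ⊃ ¬h). Since O(d) holds, K gives O(¬h).
With premise 7, O(¬h ⊃ s), the K-axiom yields O(s).
Premise 1 is O(v ⊃ ¬s); contrapositively O(s ⊃ ¬v). Since O(s) holds, K gives O(¬v).
Premises 4, 5, 8 do not contribute to this derivation.
So O(¬v) holds, i.e. F(v). The claim follows.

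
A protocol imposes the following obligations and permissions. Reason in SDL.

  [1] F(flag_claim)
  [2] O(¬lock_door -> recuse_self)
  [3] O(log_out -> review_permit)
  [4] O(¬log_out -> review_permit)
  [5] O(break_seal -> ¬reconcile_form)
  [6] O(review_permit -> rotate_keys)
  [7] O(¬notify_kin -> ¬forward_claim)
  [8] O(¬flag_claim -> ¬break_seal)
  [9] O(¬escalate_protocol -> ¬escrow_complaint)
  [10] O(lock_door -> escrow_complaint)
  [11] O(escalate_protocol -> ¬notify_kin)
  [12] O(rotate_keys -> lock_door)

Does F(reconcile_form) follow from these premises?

Premise 5 is O(break_seal -> ¬reconcile_form), but O(break_seal) is not derivable from the premises, so it does not yield O(¬reconcile_form).
No other premise forces O(¬reconcile_form). An ideal world satisfying every premise can still have reconcile_form true, so F(reconcile_form) is not derivable.

No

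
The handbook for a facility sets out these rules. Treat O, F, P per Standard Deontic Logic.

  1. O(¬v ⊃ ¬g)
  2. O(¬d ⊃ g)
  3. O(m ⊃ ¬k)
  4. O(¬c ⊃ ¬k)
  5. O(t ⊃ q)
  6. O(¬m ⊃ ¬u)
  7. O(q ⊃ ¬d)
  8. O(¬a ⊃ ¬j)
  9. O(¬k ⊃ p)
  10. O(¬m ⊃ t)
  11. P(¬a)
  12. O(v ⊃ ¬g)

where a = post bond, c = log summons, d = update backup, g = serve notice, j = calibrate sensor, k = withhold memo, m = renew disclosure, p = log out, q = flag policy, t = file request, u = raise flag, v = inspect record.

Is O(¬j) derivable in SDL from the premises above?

Premise 8 is O(¬a ⊃ ¬j), but O(¬a) is not derivable from the premises (the permission P(¬a) asserts only ¬O(a), not O(¬a)), so it does not yield O(¬j).
No other premise forces O(¬j). An ideal world satisfying every premise can still have ¬j false, so O(¬j) is not derivable.

No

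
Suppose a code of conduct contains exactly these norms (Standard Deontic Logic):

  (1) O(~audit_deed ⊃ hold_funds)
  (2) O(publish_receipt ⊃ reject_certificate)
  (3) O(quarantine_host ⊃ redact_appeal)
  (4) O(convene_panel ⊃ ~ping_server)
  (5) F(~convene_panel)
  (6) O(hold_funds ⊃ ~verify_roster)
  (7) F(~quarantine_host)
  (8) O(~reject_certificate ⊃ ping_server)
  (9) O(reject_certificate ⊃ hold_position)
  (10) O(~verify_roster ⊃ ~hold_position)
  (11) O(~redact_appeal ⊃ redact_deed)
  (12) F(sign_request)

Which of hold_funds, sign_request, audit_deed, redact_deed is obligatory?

audit_deed

F(~convene_panel) at premise 5 means O(convene_panel).
Premise 4 is O(convene_panel ⊃ ~ping_server); since O(convene_panel), deontic closure gives O(~ping_server).
The contrapositive of premise 8 (O(~reject_certificate ⊃ ping_server)) is O(~ping_server ⊃ reject_certificate), and O(~ping_server) is already established, so O(reject_certificate).
Applying K to premise 9 (O(reject_certificate ⊃ hold_position)) and O(reject_certificate) yields O(hold_position).
The contrapositive of premise 10 (O(~verify_roster ⊃ ~hold_position)) is O(hold_position ⊃ verify_roster), and O(hold_position) is already established, so O(verify_roster).
Premise 6, O(hold_funds ⊃ ~verify_roster), contraposes to O(verify_roster ⊃ ~hold_funds); with O(verify_roster) we get O(~hold_funds).
The contrapositive of premise 1 (O(~audit_deed ⊃ hold_funds)) is O(~hold_funds ⊃ audit_deed), and O(~hold_funds) is already established, so O(audit_deed).
So O(audit_deed) holds — audit_deed is obligatory. None of the other listed options is made obligatory by any chain of premises.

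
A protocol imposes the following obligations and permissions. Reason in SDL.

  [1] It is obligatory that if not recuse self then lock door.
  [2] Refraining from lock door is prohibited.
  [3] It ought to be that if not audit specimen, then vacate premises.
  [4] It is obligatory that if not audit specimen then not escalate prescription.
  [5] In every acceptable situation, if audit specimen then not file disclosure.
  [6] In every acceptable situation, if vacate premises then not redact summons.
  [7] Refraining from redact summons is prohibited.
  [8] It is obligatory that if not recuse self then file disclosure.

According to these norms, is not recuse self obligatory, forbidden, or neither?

Forbidden

Premise 7, F(¬redact_summons), is equivalent to O(redact_summons).
Premise 6, O(vacate_premises → ¬redact_summons), contraposes to O(redact_summons → ¬vacate_premises); with O(redact_summons) we get O(¬vacate_premises).
Premise 3 is O(¬audit_specimen → vacate_premises); contrapositively O(¬vacate_premises → audit_specimen). Since O(¬vacate_premises) holds, K gives O(audit_specimen).
Applying K to premise 5 (O(audit_specimen → ¬file_disclosure)) and O(audit_specimen) yields O(¬file_disclosure).
Premise 8, O(¬recuse_self → file_disclosure), contraposes to O(¬file_disclosure → recuse_self); with O(¬file_disclosure) we get O(recuse_self).
Premises 1, 2, 4 do not contribute to this derivation.
Thus O(recuse_self), which is F(¬recuse_self): ¬recuse_self is forbidden.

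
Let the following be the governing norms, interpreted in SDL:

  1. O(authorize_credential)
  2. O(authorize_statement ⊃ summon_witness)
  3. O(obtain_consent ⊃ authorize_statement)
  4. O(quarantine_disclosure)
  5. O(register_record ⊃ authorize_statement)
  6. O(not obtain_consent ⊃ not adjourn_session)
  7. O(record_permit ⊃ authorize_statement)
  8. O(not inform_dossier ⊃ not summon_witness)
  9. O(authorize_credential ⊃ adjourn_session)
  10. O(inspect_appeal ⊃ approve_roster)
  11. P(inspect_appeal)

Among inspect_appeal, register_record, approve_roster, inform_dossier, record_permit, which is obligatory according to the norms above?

Premise 1 states O(authorize_credential) outright.
Premise 9 is O(authorize_credential ⊃ adjourn_session); since O(authorize_credential), deontic closure gives O(adjourn_session).
Premise 6, O(not obtain_consent ⊃ not adjourn_session), contraposes to O(adjourn_session ⊃ obtain_consent); with O(adjourn_session) we get O(obtain_consent).
Premise 3 is O(obtain_consent ⊃ authorize_statement); since O(obtain_consent), deontic closure gives O(authorize_statement).
Applying K to premise 2 (O(authorize_statement ⊃ summon_witness)) and O(authorize_statement) yields O(summon_witness).
Premise 8 is O(not inform_dossier ⊃ not summon_witness); contrapositively O(summon_witness ⊃ inform_dossier). Since O(summon_witness) holds, K gives O(inform_dossier).
So O(inform_dossier) holds — inform_dossier is obligatory. None of the other listed options is made obligatory by any chain of premises.

inform_dossier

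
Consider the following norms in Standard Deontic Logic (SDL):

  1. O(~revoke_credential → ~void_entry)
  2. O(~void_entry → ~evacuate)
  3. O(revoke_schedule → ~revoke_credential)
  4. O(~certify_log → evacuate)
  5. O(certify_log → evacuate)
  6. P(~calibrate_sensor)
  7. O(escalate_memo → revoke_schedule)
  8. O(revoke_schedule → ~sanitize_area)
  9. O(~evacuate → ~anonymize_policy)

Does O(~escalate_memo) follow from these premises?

Yes

Premises 4 and 5 cover both cases: O(~certify_log → evacuate) and O(certify_log → evacuate). Since ~certify_log ∨ certify_log is a tautology, O(evacuate) follows.
Premise 2 is O(~void_entry → ~evacuate); contrapositively O(evacuate → void_entry). Since O(evacuate) holds, K gives O(void_entry).
Premise 1 is O(~revoke_credential → ~void_entry); contrapositively O(void_entry → revoke_credential). Since O(void_entry) holds, K gives O(revoke_credential).
Premise 3 is O(revoke_schedule → ~revoke_credential); contrapositively O(revoke_credential → ~revoke_schedule). Since O(revoke_credential) holds, K gives O(~revoke_schedule).
Premise 7 is O(escalate_memo → revoke_schedule); contrapositively O(~revoke_schedule → ~escalate_memo). Since O(~revoke_schedule) holds, K gives O(~escalate_memo).
Premises 6, 8, 9 do not contribute to this derivation.
So O(~escalate_memo) follows.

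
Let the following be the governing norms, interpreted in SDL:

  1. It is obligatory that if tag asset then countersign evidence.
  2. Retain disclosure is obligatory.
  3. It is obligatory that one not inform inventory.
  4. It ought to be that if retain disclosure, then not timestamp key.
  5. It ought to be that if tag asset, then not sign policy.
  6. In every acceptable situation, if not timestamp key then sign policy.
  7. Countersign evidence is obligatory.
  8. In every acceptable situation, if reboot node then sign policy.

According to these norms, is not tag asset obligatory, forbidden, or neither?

Obligatory

From premise 2 we have O(retain_disclosure).
Premise 4 is O(retain_disclosure → ¬timestamp_key); since O(retain_disclosure), deontic closure gives O(¬timestamp_key).
Applying K to premise 6 (O(¬timestamp_key → sign_policy)) and O(¬timestamp_key) yields O(sign_policy).
Premise 5 is O(tag_asset → ¬sign_policy); contrapositively O(sign_policy → ¬tag_asset). Since O(sign_policy) holds, K gives O(¬tag_asset).
Premises 1, 3, 7, 8 do not contribute to this derivation.
Hence ¬tag_asset is obligatory.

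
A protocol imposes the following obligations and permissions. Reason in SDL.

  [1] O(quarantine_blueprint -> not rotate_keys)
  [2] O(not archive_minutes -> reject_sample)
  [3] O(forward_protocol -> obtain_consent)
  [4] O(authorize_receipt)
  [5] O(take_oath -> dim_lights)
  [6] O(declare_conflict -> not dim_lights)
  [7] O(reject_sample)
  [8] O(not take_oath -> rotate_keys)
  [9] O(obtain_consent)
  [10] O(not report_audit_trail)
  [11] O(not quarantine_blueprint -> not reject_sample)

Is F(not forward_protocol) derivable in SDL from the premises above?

Premise 3 is O(forward_protocol -> obtain_consent); even if O(obtain_consent) held, inferring O(forward_protocol) would be affirming the consequent — invalid.
No other premise forces O(forward_protocol). An ideal world satisfying every premise can still have not forward_protocol true, so F(not forward_protocol) is not derivable.

No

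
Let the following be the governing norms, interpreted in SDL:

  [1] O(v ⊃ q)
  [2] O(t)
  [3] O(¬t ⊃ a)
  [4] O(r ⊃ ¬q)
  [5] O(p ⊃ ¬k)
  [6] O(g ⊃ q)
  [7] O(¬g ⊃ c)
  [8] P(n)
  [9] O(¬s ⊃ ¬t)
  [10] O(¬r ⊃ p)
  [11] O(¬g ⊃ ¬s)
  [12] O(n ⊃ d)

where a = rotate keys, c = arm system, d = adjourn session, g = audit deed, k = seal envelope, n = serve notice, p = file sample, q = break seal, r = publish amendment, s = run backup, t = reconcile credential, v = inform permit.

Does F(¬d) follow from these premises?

No

Premise 12 is O(n ⊃ d), but O(n) is not derivable from the premises (the permission P(n) asserts only ¬O(¬n), not O(n)), so it does not yield O(d).
No other premise forces O(d). An ideal world satisfying every premise can still have ¬d true, so F(¬d) is not derivable.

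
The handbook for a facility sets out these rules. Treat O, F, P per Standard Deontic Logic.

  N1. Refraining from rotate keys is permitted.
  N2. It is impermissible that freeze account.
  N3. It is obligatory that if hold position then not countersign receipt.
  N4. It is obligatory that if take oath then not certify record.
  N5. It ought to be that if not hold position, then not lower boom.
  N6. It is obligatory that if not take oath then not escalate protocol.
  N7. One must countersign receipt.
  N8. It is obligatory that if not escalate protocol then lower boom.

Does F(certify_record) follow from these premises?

From premise 7 we have O(countersign_receipt).
Premise 3 is O(hold_position → ¬countersign_receipt); contrapositively O(countersign_receipt → ¬hold_position). Since O(countersign_receipt) holds, K gives O(¬hold_position).
Applying K to premise 5 (O(¬hold_position → ¬lower_boom)) and O(¬hold_position) yields O(¬lower_boom).
The contrapositive of premise 8 (O(¬escalate_protocol → lower_boom)) is O(¬lower_boom → escalate_protocol), and O(¬lower_boom) is already established, so O(escalate_protocol).
Premise 6, O(¬take_oath → ¬escalate_protocol), contraposes to O(escalate_protocol → take_oath); with O(escalate_protocol) we get O(take_oath).
With premise 4, O(take_oath → ¬certify_record), the K-axiom yields O(¬certify_record).
Premises 1, 2 do not contribute to this derivation.
So O(¬certify_record) holds, i.e. F(certify_record). The claim follows.

Yes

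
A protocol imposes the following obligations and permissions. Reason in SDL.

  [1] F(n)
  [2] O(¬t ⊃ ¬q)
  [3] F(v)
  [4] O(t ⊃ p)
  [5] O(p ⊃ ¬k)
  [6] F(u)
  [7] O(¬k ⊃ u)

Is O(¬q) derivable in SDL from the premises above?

Yes

Premise 6, F(u), is equivalent to O(¬u).
Premise 7 is O(¬k ⊃ u); contrapositively O(¬u ⊃ k). Since O(¬u) holds, K gives O(k).
The contrapositive of premise 5 (O(p ⊃ ¬k)) is O(k ⊃ ¬p), and O(k) is already established, so O(¬p).
The contrapositive of premise 4 (O(t ⊃ p)) is O(¬p ⊃ ¬t), and O(¬p) is already established, so O(¬t).
With premise 2, O(¬t ⊃ ¬q), the K-axiom yields O(¬q).
Premises 1, 3 do not contribute to this derivation.
So O(¬q) follows.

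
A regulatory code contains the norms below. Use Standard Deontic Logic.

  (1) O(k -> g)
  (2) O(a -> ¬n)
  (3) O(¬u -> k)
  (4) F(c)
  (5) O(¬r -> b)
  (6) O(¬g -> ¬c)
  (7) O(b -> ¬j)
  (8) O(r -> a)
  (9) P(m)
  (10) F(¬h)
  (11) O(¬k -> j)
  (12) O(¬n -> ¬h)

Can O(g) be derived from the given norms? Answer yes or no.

Yes

F(¬h) at premise 10 means O(h).
The contrapositive of premise 12 (O(¬n -> ¬h)) is O(h -> n), and O(h) is already established, so O(n).
Premise 2 is O(a -> ¬n); contrapositively O(n -> ¬a). Since O(n) holds, K gives O(¬a).
Premise 8 is O(r -> a); contrapositively O(¬a -> ¬r). Since O(¬a) holds, K gives O(¬r).
Premise 5 is O(¬r -> b); since O(¬r), deontic closure gives O(b).
From O(b) and premise 7, O(b -> ¬j), we obtain O(¬j).
The contrapositive of premise 11 (O(¬k -> j)) is O(¬j -> k), and O(¬j) is already established, so O(k).
From O(k) and premise 1, O(k -> g), we obtain O(g).
Premises 3, 4, 6, 9 do not contribute to this derivation.
So O(g) follows.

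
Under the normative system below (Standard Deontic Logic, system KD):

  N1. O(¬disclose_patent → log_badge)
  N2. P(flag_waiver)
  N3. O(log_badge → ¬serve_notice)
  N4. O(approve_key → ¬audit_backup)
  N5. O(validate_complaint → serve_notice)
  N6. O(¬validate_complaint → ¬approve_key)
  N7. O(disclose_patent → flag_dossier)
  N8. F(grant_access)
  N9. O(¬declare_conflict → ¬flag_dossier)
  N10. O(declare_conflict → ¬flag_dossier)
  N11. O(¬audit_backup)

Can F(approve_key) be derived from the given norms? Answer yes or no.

Premises 9 and 10 cover both cases: O(¬declare_conflict → ¬flag_dossier) and O(declare_conflict → ¬flag_dossier). Since ¬declare_conflict ∨ declare_conflict is a tautology, O(¬flag_dossier) follows.
The contrapositive of premise 7 (O(disclose_patent → flag_dossier)) is O(¬flag_dossier → ¬disclose_patent), and O(¬flag_dossier) is already established, so O(¬disclose_patent).
Premise 1 is O(¬disclose_patent → log_badge); since O(¬disclose_patent), deontic closure gives O(log_badge).
Premise 3 is O(log_badge → ¬serve_notice); since O(log_badge), deontic closure gives O(¬serve_notice).
The contrapositive of premise 5 (O(validate_complaint → serve_notice)) is O(¬serve_notice → ¬validate_complaint), and O(¬serve_notice) is already established, so O(¬validate_complaint).
From O(¬validate_complaint) and premise 6, O(¬validate_complaint → ¬approve_key), we obtain O(¬approve_key).
Premises 2, 4, 8, 11 do not contribute to this derivation.
So O(¬approve_key) holds, i.e. F(approve_key). The claim follows.

Yes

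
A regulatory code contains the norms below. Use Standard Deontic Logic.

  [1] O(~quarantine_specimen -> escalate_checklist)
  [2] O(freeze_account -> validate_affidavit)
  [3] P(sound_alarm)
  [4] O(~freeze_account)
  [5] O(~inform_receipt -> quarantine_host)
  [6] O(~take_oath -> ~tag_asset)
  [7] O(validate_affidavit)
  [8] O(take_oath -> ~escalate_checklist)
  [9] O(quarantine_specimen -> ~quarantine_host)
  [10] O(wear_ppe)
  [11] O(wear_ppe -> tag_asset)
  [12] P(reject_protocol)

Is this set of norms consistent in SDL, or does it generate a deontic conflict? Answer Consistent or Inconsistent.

Premise 2 is O(freeze_account -> validate_affidavit); even if O(validate_affidavit) held, inferring O(freeze_account) would be affirming the consequent — invalid.
So O(freeze_account) is not derivable, and the apparent clash with O(~freeze_account) does not arise.
A world satisfying every obligation exists (e.g. escalate_checklist=false, freeze_account=false, inform_receipt=true, quarantine_host=false, quarantine_specimen=true, reject_protocol=false, sound_alarm=false, tag_asset=true, take_oath=true, validate_affidavit=true, wear_ppe=true); no atom is both obligatory and forbidden, so the set is consistent.

Consistent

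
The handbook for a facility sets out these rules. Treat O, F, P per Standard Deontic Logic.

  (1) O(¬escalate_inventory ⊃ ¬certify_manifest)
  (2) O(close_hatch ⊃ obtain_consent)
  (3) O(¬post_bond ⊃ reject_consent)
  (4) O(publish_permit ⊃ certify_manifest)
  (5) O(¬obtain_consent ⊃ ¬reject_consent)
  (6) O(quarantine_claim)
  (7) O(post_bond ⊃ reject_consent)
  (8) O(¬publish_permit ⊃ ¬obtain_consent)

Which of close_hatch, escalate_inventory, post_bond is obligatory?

Premises 7 and 3 are O(post_bond ⊃ reject_consent) and O(¬post_bond ⊃ reject_consent); every ideal world satisfies post_bond or ¬post_bond, so in either case reject_consent holds — hence O(reject_consent).
The contrapositive of premise 5 (O(¬obtain_consent ⊃ ¬reject_consent)) is O(reject_consent ⊃ obtain_consent), and O(reject_consent) is already established, so O(obtain_consent).
Premise 8, O(¬publish_permit ⊃ ¬obtain_consent), contraposes to O(obtain_consent ⊃ publish_permit); with O(obtain_consent) we get O(publish_permit).
With premise 4, O(publish_permit ⊃ certify_manifest), the K-axiom yields O(certify_manifest).
Premise 1 is O(¬escalate_inventory ⊃ ¬certify_manifest); contrapositively O(certify_manifest ⊃ escalate_inventory). Since O(certify_manifest) holds, K gives O(escalate_inventory).
So O(escalate_inventory) holds — escalate_inventory is obligatory. None of the other listed options is made obligatory by any chain of premises.

escalate_inventory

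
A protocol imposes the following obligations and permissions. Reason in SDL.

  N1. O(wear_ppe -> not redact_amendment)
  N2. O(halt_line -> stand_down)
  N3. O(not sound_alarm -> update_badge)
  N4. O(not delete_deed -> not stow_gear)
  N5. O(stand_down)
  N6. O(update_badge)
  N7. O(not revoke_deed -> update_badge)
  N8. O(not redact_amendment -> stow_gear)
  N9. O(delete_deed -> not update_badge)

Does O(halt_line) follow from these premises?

No

Premise 2 is O(halt_line -> stand_down); even if O(stand_down) held, inferring O(halt_line) would be affirming the consequent — invalid.
No other premise forces O(halt_line). An ideal world satisfying every premise can still have halt_line false, so O(halt_line) is not derivable.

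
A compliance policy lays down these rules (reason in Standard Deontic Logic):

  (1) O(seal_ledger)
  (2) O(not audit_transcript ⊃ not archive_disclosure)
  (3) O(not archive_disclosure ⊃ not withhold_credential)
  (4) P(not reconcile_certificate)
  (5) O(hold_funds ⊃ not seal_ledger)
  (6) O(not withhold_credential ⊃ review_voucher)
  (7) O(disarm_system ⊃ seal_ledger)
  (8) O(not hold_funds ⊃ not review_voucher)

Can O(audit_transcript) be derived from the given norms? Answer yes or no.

Yes

From premise 1 we have O(seal_ledger).
The contrapositive of premise 5 (O(hold_funds ⊃ not seal_ledger)) is O(seal_ledger ⊃ not hold_funds), and O(seal_ledger) is already established, so O(not hold_funds).
Applying K to premise 8 (O(not hold_funds ⊃ not review_voucher)) and O(not hold_funds) yields O(not review_voucher).
Premise 6 is O(not withhold_credential ⊃ review_voucher); contrapositively O(not review_voucher ⊃ withhold_credential). Since O(not review_voucher) holds, K gives O(withhold_credential).
Premise 3 is O(not archive_disclosure ⊃ not withhold_credential); contrapositively O(withhold_credential ⊃ archive_disclosure). Since O(withhold_credential) holds, K gives O(archive_disclosure).
Premise 2, O(not audit_transcript ⊃ not archive_disclosure), contraposes to O(archive_disclosure ⊃ audit_transcript); with O(archive_disclosure) we get O(audit_transcript).
Premises 4, 7 do not contribute to this derivation.
So O(audit_transcript) follows.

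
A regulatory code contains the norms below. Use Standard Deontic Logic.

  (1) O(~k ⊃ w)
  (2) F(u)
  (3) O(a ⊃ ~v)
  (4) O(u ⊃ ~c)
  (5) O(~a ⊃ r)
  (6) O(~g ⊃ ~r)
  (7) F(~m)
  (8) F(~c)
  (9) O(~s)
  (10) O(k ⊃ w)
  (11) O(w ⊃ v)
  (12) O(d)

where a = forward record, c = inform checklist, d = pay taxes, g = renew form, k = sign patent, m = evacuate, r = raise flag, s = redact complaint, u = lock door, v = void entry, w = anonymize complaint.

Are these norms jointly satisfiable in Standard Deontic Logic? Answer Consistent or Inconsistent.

Premise 4 is O(u ⊃ ~c), but O(u) is not derivable from the premises, so it does not yield O(~c).
So O(~c) is not derivable, and the apparent clash with O(c) does not arise.
A world satisfying every obligation exists (e.g. a=false, c=true, d=true, g=true, k=false, m=true, r=true, s=false, u=false, v=true, w=true); no atom is both obligatory and forbidden, so the set is consistent.

Consistent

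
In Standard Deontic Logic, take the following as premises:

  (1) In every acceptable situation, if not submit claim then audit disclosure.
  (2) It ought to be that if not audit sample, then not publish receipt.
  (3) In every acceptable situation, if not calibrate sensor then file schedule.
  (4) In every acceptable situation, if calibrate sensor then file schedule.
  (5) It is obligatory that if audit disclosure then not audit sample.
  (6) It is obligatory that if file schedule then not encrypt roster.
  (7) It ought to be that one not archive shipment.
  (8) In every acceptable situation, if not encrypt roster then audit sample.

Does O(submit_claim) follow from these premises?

Premises 3 and 4 cover both cases: O(¬calibrate_sensor → file_schedule) and O(calibrate_sensor → file_schedule). Since ¬calibrate_sensor ∨ calibrate_sensor is a tautology, O(file_schedule) follows.
Applying K to premise 6 (O(file_schedule → ¬encrypt_roster)) and O(file_schedule) yields O(¬encrypt_roster).
From O(¬encrypt_roster) and premise 8, O(¬encrypt_roster → audit_sample), we obtain O(audit_sample).
The contrapositive of premise 5 (O(audit_disclosure → ¬audit_sample)) is O(audit_sample → ¬audit_disclosure), and O(audit_sample) is already established, so O(¬audit_disclosure).
Premise 1, O(¬submit_claim → audit_disclosure), contraposes to O(¬audit_disclosure → submit_claim); with O(¬audit_disclosure) we get O(submit_claim).
Premises 2, 7 do not contribute to this derivation.
So O(submit_claim) follows.

Yes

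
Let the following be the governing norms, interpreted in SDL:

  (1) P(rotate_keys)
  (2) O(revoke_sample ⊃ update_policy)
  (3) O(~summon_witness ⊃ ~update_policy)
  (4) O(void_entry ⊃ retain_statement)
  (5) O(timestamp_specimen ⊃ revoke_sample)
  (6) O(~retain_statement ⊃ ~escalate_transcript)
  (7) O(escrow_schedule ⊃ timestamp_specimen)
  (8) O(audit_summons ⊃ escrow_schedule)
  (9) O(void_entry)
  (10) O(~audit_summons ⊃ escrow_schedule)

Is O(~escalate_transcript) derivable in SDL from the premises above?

Premise 6 is O(~retain_statement ⊃ ~escalate_transcript), but O(~retain_statement) is not derivable from the premises, so it does not yield O(~escalate_transcript).
No other premise forces O(~escalate_transcript). An ideal world satisfying every premise can still have ~escalate_transcript false, so O(~escalate_transcript) is not derivable.

No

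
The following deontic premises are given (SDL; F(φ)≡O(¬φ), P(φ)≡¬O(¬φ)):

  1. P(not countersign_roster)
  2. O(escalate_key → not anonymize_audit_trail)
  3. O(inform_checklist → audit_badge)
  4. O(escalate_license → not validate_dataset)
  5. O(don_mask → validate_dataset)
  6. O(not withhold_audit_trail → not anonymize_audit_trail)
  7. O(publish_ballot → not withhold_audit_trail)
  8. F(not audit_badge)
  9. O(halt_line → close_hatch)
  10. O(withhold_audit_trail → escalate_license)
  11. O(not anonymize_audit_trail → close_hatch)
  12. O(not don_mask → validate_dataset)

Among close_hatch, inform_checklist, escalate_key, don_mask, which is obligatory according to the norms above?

Premises 5 and 12 are O(don_mask → validate_dataset) and O(not don_mask → validate_dataset); every ideal world satisfies don_mask or not don_mask, so in either case validate_dataset holds — hence O(validate_dataset).
Premise 4 is O(escalate_license → not validate_dataset); contrapositively O(validate_dataset → not escalate_license). Since O(validate_dataset) holds, K gives O(not escalate_license).
Premise 10, O(withhold_audit_trail → escalate_license), contraposes to O(not escalate_license → not withhold_audit_trail); with O(not escalate_license) we get O(not withhold_audit_trail).
With premise 6, O(not withhold_audit_trail → not anonymize_audit_trail), the K-axiom yields O(not anonymize_audit_trail).
Premise 11 is O(not anonymize_audit_trail → close_hatch); since O(not anonymize_audit_trail), deontic closure gives O(close_hatch).
So O(close_hatch) holds — close_hatch is obligatory. None of the other listed options is made obligatory by any chain of premises.

close_hatch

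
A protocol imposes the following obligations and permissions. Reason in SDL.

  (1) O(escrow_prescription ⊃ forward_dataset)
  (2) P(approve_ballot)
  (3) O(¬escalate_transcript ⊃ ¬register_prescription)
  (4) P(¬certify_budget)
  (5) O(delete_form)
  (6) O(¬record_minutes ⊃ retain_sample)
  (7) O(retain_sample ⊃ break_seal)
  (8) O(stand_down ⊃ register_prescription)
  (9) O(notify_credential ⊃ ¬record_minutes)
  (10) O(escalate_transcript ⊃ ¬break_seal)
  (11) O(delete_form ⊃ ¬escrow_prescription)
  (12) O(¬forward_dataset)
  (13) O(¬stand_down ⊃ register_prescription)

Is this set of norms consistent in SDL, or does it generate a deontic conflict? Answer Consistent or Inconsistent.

Premise 1 is O(escrow_prescription ⊃ forward_dataset), but O(escrow_prescription) is not derivable from the premises, so it does not yield O(forward_dataset).
So O(forward_dataset) is not derivable, and the apparent clash with O(¬forward_dataset) does not arise.
A world satisfying every obligation exists (e.g. approve_ballot=false, break_seal=false, certify_budget=false, delete_form=true, escalate_transcript=true, escrow_prescription=false, forward_dataset=false, notify_credential=false, record_minutes=true, register_prescription=true, retain_sample=false, stand_down=false); no atom is both obligatory and forbidden, so the set is consistent.

Consistent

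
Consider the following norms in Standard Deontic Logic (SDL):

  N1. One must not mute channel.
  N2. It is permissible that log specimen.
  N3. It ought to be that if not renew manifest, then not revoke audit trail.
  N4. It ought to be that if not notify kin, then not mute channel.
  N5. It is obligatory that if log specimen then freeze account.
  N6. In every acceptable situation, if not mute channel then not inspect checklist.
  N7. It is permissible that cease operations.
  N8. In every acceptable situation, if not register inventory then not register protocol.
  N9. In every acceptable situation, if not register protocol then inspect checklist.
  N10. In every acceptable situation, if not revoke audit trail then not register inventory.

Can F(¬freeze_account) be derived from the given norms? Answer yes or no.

Premise 5 is O(log_specimen → freeze_account), but O(log_specimen) is not derivable from the premises (the permission P(log_specimen) asserts only ¬O(¬log_specimen), not O(log_specimen)), so it does not yield O(freeze_account).
No other premise forces O(freeze_account). An ideal world satisfying every premise can still have ¬freeze_account true, so F(¬freeze_account) is not derivable.

No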